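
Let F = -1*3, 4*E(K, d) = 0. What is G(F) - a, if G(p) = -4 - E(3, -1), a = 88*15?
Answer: -1324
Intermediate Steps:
a = 1320
E(K, d) = 0 (E(K, d) = (¼)*0 = 0)
F = -3
G(p) = -4 (G(p) = -4 - 1*0 = -4 + 0 = -4)
G(F) - a = -4 - 1*1320 = -4 - 1320 = -1324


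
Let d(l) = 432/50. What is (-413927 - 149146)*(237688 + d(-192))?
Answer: -3346014004368/25 ≈ -1.3384e+11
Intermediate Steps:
d(l) = 216/25 (d(l) = 432*(1/50) = 216/25)
(-413927 - 149146)*(237688 + d(-192)) = (-413927 - 149146)*(237688 + 216/25) = -563073*5942416/25 = -3346014004368/25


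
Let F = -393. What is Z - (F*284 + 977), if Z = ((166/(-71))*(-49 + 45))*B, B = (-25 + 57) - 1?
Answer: 7875669/71 ≈ 1.1092e+5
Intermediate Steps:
B = 31 (B = 32 - 1 = 31)
Z = 20584/71 (Z = ((166/(-71))*(-49 + 45))*31 = ((166*(-1/71))*(-4))*31 = -166/71*(-4)*31 = (664/71)*31 = 20584/71 ≈ 289.92)
Z - (F*284 + 977) = 20584/71 - (-393*284 + 977) = 20584/71 - (-111612 + 977) = 20584/71 - 1*(-110635) = 20584/71 + 110635 = 7875669/71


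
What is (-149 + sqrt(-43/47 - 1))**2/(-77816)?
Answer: -1043357/3657352 + 447*I*sqrt(470)/1828676 ≈ -0.28528 + 0.0052993*I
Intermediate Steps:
(-149 + sqrt(-43/47 - 1))**2/(-77816) = (-149 + sqrt(-43*1/47 - 1))**2*(-1/77816) = (-149 + sqrt(-43/47 - 1))**2*(-1/77816) = (-149 + sqrt(-90/47))**2*(-1/77816) = (-149 + 3*I*sqrt(470)/47)**2*(-1/77816) = -(-149 + 3*I*sqrt(470)/47)**2/77816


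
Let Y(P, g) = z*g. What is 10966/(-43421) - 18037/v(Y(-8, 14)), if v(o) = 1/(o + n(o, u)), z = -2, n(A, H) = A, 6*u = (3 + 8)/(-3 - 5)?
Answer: 43858325346/43421 ≈ 1.0101e+6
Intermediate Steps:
u = -11/48 (u = ((3 + 8)/(-3 - 5))/6 = (11/(-8))/6 = (11*(-⅛))/6 = (⅙)*(-11/8) = -11/48 ≈ -0.22917)
Y(P, g) = -2*g
v(o) = 1/(2*o) (v(o) = 1/(o + o) = 1/(2*o))
10966/(-43421) - 18037/v(Y(-8, 14)) = 10966/(-43421) - 18037/(1/(2*((-2*14)))) = 10966*(-1/43421) - 18037/((½)/(-28)) = -10966/43421 - 18037/((½)*(-1/28)) = -10966/43421 - 18037/(-1/56) = -10966/43421 - 18037*(-56) = -10966/43421 + 1010072 = 43858325346/43421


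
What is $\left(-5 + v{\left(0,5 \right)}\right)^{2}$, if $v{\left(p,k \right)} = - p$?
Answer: $25$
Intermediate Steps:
$\left(-5 + v{\left(0,5 \right)}\right)^{2} = \left(-5 - 0\right)^{2} = \left(-5 + 0\right)^{2} = \left(-5\right)^{2} = 25$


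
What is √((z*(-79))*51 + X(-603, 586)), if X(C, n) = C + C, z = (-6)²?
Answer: 75*I*√26 ≈ 382.43*I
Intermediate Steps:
z = 36
X(C, n) = 2*C
√((z*(-79))*51 + X(-603, 586)) = √((36*(-79))*51 + 2*(-603)) = √(-2844*51 - 1206) = √(-145044 - 1206) = √(-146250) = 75*I*√26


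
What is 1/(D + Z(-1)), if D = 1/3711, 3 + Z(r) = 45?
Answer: 3711/155863 ≈ 0.023809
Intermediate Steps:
Z(r) = 42 (Z(r) = -3 + 45 = 42)
D = 1/3711 ≈ 0.00026947
1/(D + Z(-1)) = 1/(1/3711 + 42) = 1/(155863/3711) = 3711/155863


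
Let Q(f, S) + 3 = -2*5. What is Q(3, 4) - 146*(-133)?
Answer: 19405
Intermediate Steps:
Q(f, S) = -13 (Q(f, S) = -3 - 2*5 = -3 - 10 = -13)
Q(3, 4) - 146*(-133) = -13 - 146*(-133) = -13 + 19418 = 19405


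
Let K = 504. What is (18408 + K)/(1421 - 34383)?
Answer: -9456/16481 ≈ -0.57375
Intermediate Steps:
(18408 + K)/(1421 - 34383) = (18408 + 504)/(1421 - 34383) = 18912/(-32962) = 18912*(-1/32962) = -9456/16481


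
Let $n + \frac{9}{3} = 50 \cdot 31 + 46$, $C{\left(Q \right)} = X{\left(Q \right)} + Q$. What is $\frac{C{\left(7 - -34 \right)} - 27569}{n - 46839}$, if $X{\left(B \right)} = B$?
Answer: $\frac{27487}{45246} \approx 0.6075$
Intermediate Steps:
$C{\left(Q \right)} = 2 Q$ ($C{\left(Q \right)} = Q + Q = 2 Q$)
$n = 1593$ ($n = -3 + \left(50 \cdot 31 + 46\right) = -3 + \left(1550 + 46\right) = -3 + 1596 = 1593$)
$\frac{C{\left(7 - -34 \right)} - 27569}{n - 46839} = \frac{2 \left(7 - -34\right) - 27569}{1593 - 46839} = \frac{2 \left(7 + 34\right) - 27569}{-45246} = \left(2 \cdot 41 - 27569\right) \left(- \frac{1}{45246}\right) = \left(82 - 27569\right) \left(- \frac{1}{45246}\right) = \left(-27487\right) \left(- \frac{1}{45246}\right) = \frac{27487}{45246}$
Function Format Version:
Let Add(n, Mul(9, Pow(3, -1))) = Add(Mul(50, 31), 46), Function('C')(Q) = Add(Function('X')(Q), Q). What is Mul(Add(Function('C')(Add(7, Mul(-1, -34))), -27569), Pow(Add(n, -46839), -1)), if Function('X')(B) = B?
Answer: Rational(27487, 45246) ≈ 0.60750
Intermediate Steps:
Function('C')(Q) = Mul(2, Q) (Function('C')(Q) = Add(Q, Q) = Mul(2, Q))
n = 1593 (n = Add(-3, Add(Mul(50, 31), 46)) = Add(-3, Add(1550, 46)) = Add(-3, 1596) = 1593)
Mul(Add(Function('C')(Add(7, Mul(-1, -34))), -27569), Pow(Add(n, -46839), -1)) = Mul(Add(Mul(2, Add(7, Mul(-1, -34))), -27569), Pow(Add(1593, -46839), -1)) = Mul(Add(Mul(2, Add(7, 34)), -27569), Pow(-45246, -1)) = Mul(Add(Mul(2, 41), -27569), Rational(-1, 45246)) = Mul(Add(82, -27569), Rational(-1, 45246)) = Mul(-27487, Rational(-1, 45246)) = Rational(27487, 45246)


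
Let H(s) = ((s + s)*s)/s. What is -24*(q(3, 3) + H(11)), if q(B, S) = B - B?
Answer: -528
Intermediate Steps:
H(s) = 2*s (H(s) = ((2*s)*s)/s = (2*s²)/s = 2*s)
q(B, S) = 0
-24*(q(3, 3) + H(11)) = -24*(0 + 2*11) = -24*(0 + 22) = -24*22 = -528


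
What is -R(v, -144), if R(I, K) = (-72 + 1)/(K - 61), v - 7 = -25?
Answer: -71/205 ≈ -0.34634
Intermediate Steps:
v = -18 (v = 7 - 25 = -18)
R(I, K) = -71/(-61 + K)
-R(v, -144) = -(-71)/(-61 - 144) = -(-71)/(-205) = -(-71)*(-1)/205 = -1*71/205 = -71/205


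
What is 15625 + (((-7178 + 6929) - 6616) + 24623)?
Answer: 33383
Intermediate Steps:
15625 + (((-7178 + 6929) - 6616) + 24623) = 15625 + ((-249 - 6616) + 24623) = 15625 + (-6865 + 24623) = 15625 + 17758 = 33383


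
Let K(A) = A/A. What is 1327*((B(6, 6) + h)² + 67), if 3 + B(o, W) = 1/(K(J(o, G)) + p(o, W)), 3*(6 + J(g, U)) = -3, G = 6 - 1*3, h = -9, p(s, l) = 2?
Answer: 2425756/9 ≈ 2.6953e+5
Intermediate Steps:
G = 3 (G = 6 - 3 = 3)
J(g, U) = -7 (J(g, U) = -6 + (⅓)*(-3) = -6 - 1 = -7)
K(A) = 1
B(o, W) = -8/3 (B(o, W) = -3 + 1/(1 + 2) = -3 + 1/3 = -3 + ⅓ = -8/3)
1327*((B(6, 6) + h)² + 67) = 1327*((-8/3 - 9)² + 67) = 1327*((-35/3)² + 67) = 1327*(1225/9 + 67) = 1327*(1828/9) = 2425756/9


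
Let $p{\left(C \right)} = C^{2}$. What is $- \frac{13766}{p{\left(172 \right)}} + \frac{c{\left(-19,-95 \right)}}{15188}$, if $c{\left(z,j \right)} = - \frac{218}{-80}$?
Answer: $- \frac{522493479}{1123304480} \approx -0.46514$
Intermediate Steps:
$c{\left(z,j \right)} = \frac{109}{40}$ ($c{\left(z,j \right)} = \left(-218\right) \left(- \frac{1}{80}\right) = \frac{109}{40}$)
$- \frac{13766}{p{\left(172 \right)}} + \frac{c{\left(-19,-95 \right)}}{15188} = - \frac{13766}{172^{2}} + \frac{109}{40 \cdot 15188} = - \frac{13766}{29584} + \frac{109}{40} \cdot \frac{1}{15188} = \left(-13766\right) \frac{1}{29584} + \frac{109}{607520} = - \frac{6883}{14792} + \frac{109}{607520} = - \frac{522493479}{1123304480}$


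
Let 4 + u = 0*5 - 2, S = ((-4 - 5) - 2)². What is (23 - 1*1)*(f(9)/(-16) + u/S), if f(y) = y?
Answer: -1185/88 ≈ -13.466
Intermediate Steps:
S = 121 (S = (-9 - 2)² = (-11)² = 121)
u = -6 (u = -4 + (0*5 - 2) = -4 + (0 - 2) = -4 - 2 = -6)
(23 - 1*1)*(f(9)/(-16) + u/S) = (23 - 1*1)*(9/(-16) - 6/121) = (23 - 1)*(9*(-1/16) - 6*1/121) = 22*(-9/16 - 6/121) = 22*(-1185/1936) = -1185/88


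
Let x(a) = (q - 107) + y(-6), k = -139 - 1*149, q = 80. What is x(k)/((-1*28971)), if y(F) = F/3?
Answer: 1/999 ≈ 0.0010010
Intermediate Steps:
y(F) = F/3 (y(F) = F*(1/3) = F/3)
k = -288 (k = -139 - 149 = -288)
x(a) = -29 (x(a) = (80 - 107) + (1/3)*(-6) = -27 - 2 = -29)
x(k)/((-1*28971)) = -29/((-1*28971)) = -29/(-28971) = -29*(-1/28971) = 1/999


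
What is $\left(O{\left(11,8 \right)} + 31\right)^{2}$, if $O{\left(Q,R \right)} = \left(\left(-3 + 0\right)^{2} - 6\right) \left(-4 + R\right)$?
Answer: $1849$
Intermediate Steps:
$O{\left(Q,R \right)} = -12 + 3 R$ ($O{\left(Q,R \right)} = \left(\left(-3\right)^{2} - 6\right) \left(-4 + R\right) = \left(9 - 6\right) \left(-4 + R\right) = 3 \left(-4 + R\right) = -12 + 3 R$)
$\left(O{\left(11,8 \right)} + 31\right)^{2} = \left(\left(-12 + 3 \cdot 8\right) + 31\right)^{2} = \left(\left(-12 + 24\right) + 31\right)^{2} = \left(12 + 31\right)^{2} = 43^{2} = 1849$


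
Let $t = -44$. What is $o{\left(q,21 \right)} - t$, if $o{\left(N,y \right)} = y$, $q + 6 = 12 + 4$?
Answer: $65$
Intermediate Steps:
$q = 10$ ($q = -6 + \left(12 + 4\right) = -6 + 16 = 10$)
$o{\left(q,21 \right)} - t = 21 - -44 = 21 + 44 = 65$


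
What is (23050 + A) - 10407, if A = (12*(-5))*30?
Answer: 10843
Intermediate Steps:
A = -1800 (A = -60*30 = -1800)
(23050 + A) - 10407 = (23050 - 1800) - 10407 = 21250 - 10407 = 10843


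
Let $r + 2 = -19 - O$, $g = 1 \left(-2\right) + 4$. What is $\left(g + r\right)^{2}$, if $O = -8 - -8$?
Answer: $361$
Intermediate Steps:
$O = 0$ ($O = -8 + 8 = 0$)
$g = 2$ ($g = -2 + 4 = 2$)
$r = -21$ ($r = -2 - 19 = -21$)
$\left(g + r\right)^{2} = \left(2 - 21\right)^{2} = \left(-19\right)^{2} = 361$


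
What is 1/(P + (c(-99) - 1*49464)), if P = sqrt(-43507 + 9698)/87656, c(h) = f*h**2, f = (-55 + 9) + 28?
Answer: -1735581138164352/392036538650840192273 - 87656*I*sqrt(33809)/392036538650840192273 ≈ -4.4271e-6 - 4.1112e-14*I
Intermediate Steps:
f = -18 (f = -46 + 28 = -18)
c(h) = -18*h**2
P = I*sqrt(33809)/87656 (P = sqrt(-33809)*(1/87656) = (I*sqrt(33809))*(1/87656) = I*sqrt(33809)/87656 ≈ 0.0020977*I)
1/(P + (c(-99) - 1*49464)) = 1/(I*sqrt(33809)/87656 + (-18*(-99)**2 - 1*49464)) = 1/(I*sqrt(33809)/87656 + (-18*9801 - 49464)) = 1/(I*sqrt(33809)/87656 + (-176418 - 49464)) = 1/(I*sqrt(33809)/87656 - 225882) = 1/(-225882 + I*sqrt(33809)/87656)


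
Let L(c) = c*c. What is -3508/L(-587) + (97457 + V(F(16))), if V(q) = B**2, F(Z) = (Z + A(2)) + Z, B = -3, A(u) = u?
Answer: 33583758646/344569 ≈ 97466.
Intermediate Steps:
L(c) = c**2
F(Z) = 2 + 2*Z (F(Z) = (Z + 2) + Z = (2 + Z) + Z = 2 + 2*Z)
V(q) = 9 (V(q) = (-3)**2 = 9)
-3508/L(-587) + (97457 + V(F(16))) = -3508/((-587)**2) + (97457 + 9) = -3508/344569 + 97466 = 33583758646/344569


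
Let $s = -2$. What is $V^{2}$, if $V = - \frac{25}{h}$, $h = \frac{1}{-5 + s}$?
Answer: $30625$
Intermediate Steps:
$h = - \frac{1}{7}$ ($h = \frac{1}{-5 - 2} = \frac{1}{-7} = - \frac{1}{7} \approx -0.14286$)
$V = 175$ ($V = - \frac{25}{- \frac{1}{7}} = \left(-25\right) \left(-7\right) = 175$)
$V^{2} = 175^{2} = 30625$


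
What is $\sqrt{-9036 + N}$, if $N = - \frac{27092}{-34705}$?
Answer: $\frac{2 i \sqrt{2720588182510}}{34705} \approx 95.054 i$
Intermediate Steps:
$N = \frac{27092}{34705}$ ($N = \left(-27092\right) \left(- \frac{1}{34705}\right) = \frac{27092}{34705} \approx 0.78064$)
$\sqrt{-9036 + N} = \sqrt{-9036 + \frac{27092}{34705}} = \sqrt{- \frac{313567288}{34705}} = \frac{2 i \sqrt{2720588182510}}{34705}$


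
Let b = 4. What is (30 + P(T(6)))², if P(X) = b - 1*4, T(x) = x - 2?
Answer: 900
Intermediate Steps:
T(x) = -2 + x
P(X) = 0 (P(X) = 4 - 1*4 = 4 - 4 = 0)
(30 + P(T(6)))² = (30 + 0)² = 30² = 900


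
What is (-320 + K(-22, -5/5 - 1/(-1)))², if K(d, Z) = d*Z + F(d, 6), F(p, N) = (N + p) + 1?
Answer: 112225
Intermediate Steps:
F(p, N) = 1 + N + p
K(d, Z) = 7 + d + Z*d (K(d, Z) = d*Z + (1 + 6 + d) = Z*d + (7 + d) = 7 + d + Z*d)
(-320 + K(-22, -5/5 - 1/(-1)))² = (-320 + (7 - 22 + (-5/5 - 1/(-1))*(-22)))² = (-320 + (7 - 22 + (-5*⅕ - 1*(-1))*(-22)))² = (-320 + (7 - 22 + (-1 + 1)*(-22)))² = (-320 + (7 - 22 + 0*(-22)))² = (-320 + (7 - 22 + 0))² = (-320 - 15)² = (-335)² = 112225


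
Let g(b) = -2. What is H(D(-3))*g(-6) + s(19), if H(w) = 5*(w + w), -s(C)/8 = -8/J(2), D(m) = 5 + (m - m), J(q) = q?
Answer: -68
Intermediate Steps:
D(m) = 5 (D(m) = 5 + 0 = 5)
s(C) = 32 (s(C) = -(-64)/2 = -8*(-4) = 32)
H(w) = 10*w (H(w) = 5*(2*w) = 10*w)
H(D(-3))*g(-6) + s(19) = (10*5)*(-2) + 32 = 50*(-2) + 32 = -100 + 32 = -68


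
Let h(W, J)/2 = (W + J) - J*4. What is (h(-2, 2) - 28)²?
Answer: 1936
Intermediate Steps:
h(W, J) = -6*J + 2*W (h(W, J) = 2*((W + J) - J*4) = 2*((J + W) - 4*J) = 2*(W - 3*J) = -6*J + 2*W)
(h(-2, 2) - 28)² = ((-6*2 + 2*(-2)) - 28)² = ((-12 - 4) - 28)² = (-16 - 28)² = (-44)² = 1936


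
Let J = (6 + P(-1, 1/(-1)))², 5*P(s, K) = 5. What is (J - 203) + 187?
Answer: 33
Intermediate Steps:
P(s, K) = 1 (P(s, K) = (⅕)*5 = 1)
J = 49 (J = (6 + 1)² = 7² = 49)
(J - 203) + 187 = (49 - 203) + 187 = -154 + 187 = 33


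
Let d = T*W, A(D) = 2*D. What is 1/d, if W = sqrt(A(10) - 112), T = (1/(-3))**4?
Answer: -81*I*sqrt(23)/46 ≈ -8.4448*I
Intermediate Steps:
T = 1/81 (T = (-1/3)**4 = 1/81 ≈ 0.012346)
W = 2*I*sqrt(23) (W = sqrt(2*10 - 112) = sqrt(20 - 112) = sqrt(-92) = 2*I*sqrt(23) ≈ 9.5917*I)
d = 2*I*sqrt(23)/81 (d = (2*I*sqrt(23))/81 = 2*I*sqrt(23)/81 ≈ 0.11842*I)
1/d = 1/(2*I*sqrt(23)/81) = -81*I*sqrt(23)/46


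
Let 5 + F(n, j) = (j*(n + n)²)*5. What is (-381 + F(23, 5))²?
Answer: 2757720196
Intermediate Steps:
F(n, j) = -5 + 20*j*n² (F(n, j) = -5 + (j*(n + n)²)*5 = -5 + (j*(2*n)²)*5 = -5 + (j*(4*n²))*5 = -5 + (4*j*n²)*5 = -5 + 20*j*n²)
(-381 + F(23, 5))² = (-381 + (-5 + 20*5*23²))² = (-381 + (-5 + 20*5*529))² = (-381 + (-5 + 52900))² = (-381 + 52895)² = 52514² = 2757720196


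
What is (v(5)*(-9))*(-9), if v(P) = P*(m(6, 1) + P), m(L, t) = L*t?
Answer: 4455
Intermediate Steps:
v(P) = P*(6 + P) (v(P) = P*(6*1 + P) = P*(6 + P))
(v(5)*(-9))*(-9) = ((5*(6 + 5))*(-9))*(-9) = ((5*11)*(-9))*(-9) = (55*(-9))*(-9) = -495*(-9) = 4455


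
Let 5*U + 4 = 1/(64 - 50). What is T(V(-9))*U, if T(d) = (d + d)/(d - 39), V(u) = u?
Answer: -33/112 ≈ -0.29464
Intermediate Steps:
T(d) = 2*d/(-39 + d) (T(d) = (2*d)/(-39 + d) = 2*d/(-39 + d))
U = -11/14 (U = -4/5 + 1/(5*(64 - 50)) = -4/5 + (1/5)/14 = -4/5 + (1/5)*(1/14) = -4/5 + 1/70 = -11/14 ≈ -0.78571)
T(V(-9))*U = (2*(-9)/(-39 - 9))*(-11/14) = (2*(-9)/(-48))*(-11/14) = (2*(-9)*(-1/48))*(-11/14) = (3/8)*(-11/14) = -33/112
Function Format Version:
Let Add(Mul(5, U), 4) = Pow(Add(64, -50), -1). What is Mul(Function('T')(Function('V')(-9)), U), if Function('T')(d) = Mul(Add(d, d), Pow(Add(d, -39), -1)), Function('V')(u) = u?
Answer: Rational(-33, 112) ≈ -0.29464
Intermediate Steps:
Function('T')(d) = Mul(2, d, Pow(Add(-39, d), -1)) (Function('T')(d) = Mul(Mul(2, d), Pow(Add(-39, d), -1)) = Mul(2, d, Pow(Add(-39, d), -1)))
U = Rational(-11, 14) (U = Add(Rational(-4, 5), Mul(Rational(1, 5), Pow(Add(64, -50), -1))) = Add(Rational(-4, 5), Mul(Rational(1, 5), Pow(14, -1))) = Add(Rational(-4, 5), Mul(Rational(1, 5), Rational(1, 14))) = Add(Rational(-4, 5), Rational(1, 70)) = Rational(-11, 14) ≈ -0.78571)
Mul(Function('T')(Function('V')(-9)), U) = Mul(Mul(2, -9, Pow(Add(-39, -9), -1)), Rational(-11, 14)) = Mul(Mul(2, -9, Pow(-48, -1)), Rational(-11, 14)) = Mul(Mul(2, -9, Rational(-1, 48)), Rational(-11, 14)) = Mul(Rational(3, 8), Rational(-11, 14)) = Rational(-33, 112)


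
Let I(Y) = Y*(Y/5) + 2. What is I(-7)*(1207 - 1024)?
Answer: 10797/5 ≈ 2159.4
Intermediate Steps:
I(Y) = 2 + Y**2/5 (I(Y) = Y*(Y*(1/5)) + 2 = Y*(Y/5) + 2 = Y**2/5 + 2 = 2 + Y**2/5)
I(-7)*(1207 - 1024) = (2 + (1/5)*(-7)**2)*(1207 - 1024) = (2 + (1/5)*49)*183 = (2 + 49/5)*183 = (59/5)*183 = 10797/5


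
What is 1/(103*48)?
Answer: 1/4944 ≈ 0.00020227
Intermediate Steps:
1/(103*48) = 1/4944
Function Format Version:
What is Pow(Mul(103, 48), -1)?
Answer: Rational(1, 4944) ≈ 0.00020227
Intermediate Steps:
Pow(Mul(103, 48), -1) = Pow(4944, -1) = Rational(1, 4944)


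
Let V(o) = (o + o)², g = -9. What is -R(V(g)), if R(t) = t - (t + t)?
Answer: 324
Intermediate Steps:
V(o) = 4*o² (V(o) = (2*o)² = 4*o²)
R(t) = -t (R(t) = t - 2*t = -t)
-R(V(g)) = -(-1)*4*(-9)² = -(-1)*4*81 = -(-1)*324 = -1*(-324) = 324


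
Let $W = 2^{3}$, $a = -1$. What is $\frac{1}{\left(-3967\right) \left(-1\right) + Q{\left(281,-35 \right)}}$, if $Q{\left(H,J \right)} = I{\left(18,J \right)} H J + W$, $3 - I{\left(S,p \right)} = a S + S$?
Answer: $- \frac{1}{25530} \approx -3.917 \cdot 10^{-5}$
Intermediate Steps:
$I{\left(S,p \right)} = 3$ ($I{\left(S,p \right)} = 3 - \left(- S + S\right) = 3 - 0 = 3 + 0 = 3$)
$W = 8$
$Q{\left(H,J \right)} = 8 + 3 H J$ ($Q{\left(H,J \right)} = 3 H J + 8 = 8 + 3 H J$)
$\frac{1}{\left(-3967\right) \left(-1\right) + Q{\left(281,-35 \right)}} = \frac{1}{\left(-3967\right) \left(-1\right) + \left(8 + 3 \cdot 281 \left(-35\right)\right)} = \frac{1}{3967 + \left(8 - 29505\right)} = \frac{1}{3967 - 29497} = \frac{1}{-25530} = - \frac{1}{25530}$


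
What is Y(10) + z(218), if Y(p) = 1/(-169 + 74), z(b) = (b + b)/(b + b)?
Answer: 94/95 ≈ 0.98947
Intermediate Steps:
z(b) = 1 (z(b) = (2*b)/((2*b)) = (2*b)*(1/(2*b)) = 1)
Y(p) = -1/95 (Y(p) = 1/(-95) = -1/95)
Y(10) + z(218) = -1/95 + 1 = 94/95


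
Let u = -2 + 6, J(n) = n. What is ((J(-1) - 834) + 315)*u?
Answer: -2080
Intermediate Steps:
u = 4
((J(-1) - 834) + 315)*u = ((-1 - 834) + 315)*4 = (-835 + 315)*4 = -520*4 = -2080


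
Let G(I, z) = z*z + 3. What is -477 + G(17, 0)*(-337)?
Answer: -1488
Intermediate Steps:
G(I, z) = 3 + z² (G(I, z) = z² + 3 = 3 + z²)
-477 + G(17, 0)*(-337) = -477 + (3 + 0²)*(-337) = -477 + (3 + 0)*(-337) = -477 + 3*(-337) = -477 - 1011 = -1488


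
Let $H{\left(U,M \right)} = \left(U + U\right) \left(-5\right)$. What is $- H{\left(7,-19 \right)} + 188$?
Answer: $258$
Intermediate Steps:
$H{\left(U,M \right)} = - 10 U$ ($H{\left(U,M \right)} = 2 U \left(-5\right) = - 10 U$)
$- H{\left(7,-19 \right)} + 188 = - \left(-10\right) 7 + 188 = \left(-1\right) \left(-70\right) + 188 = 70 + 188 = 258$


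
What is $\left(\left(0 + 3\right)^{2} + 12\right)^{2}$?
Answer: $441$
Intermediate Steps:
$\left(\left(0 + 3\right)^{2} + 12\right)^{2} = \left(3^{2} + 12\right)^{2} = \left(9 + 12\right)^{2} = 21^{2} = 441$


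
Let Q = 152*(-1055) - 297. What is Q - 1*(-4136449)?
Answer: 3975792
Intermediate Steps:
Q = -160657 (Q = -160360 - 297 = -160657)
Q - 1*(-4136449) = -160657 - 1*(-4136449) = -160657 + 4136449 = 3975792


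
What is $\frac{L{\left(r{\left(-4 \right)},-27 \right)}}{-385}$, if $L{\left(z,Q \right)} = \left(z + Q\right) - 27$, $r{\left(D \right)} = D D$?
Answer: $\frac{38}{385} \approx 0.098701$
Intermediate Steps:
$r{\left(D \right)} = D^{2}$
$L{\left(z,Q \right)} = -27 + Q + z$ ($L{\left(z,Q \right)} = \left(Q + z\right) - 27 = -27 + Q + z$)
$\frac{L{\left(r{\left(-4 \right)},-27 \right)}}{-385} = \frac{-27 - 27 + \left(-4\right)^{2}}{-385} = \left(-27 - 27 + 16\right) \left(- \frac{1}{385}\right) = \left(-38\right) \left(- \frac{1}{385}\right) = \frac{38}{385}$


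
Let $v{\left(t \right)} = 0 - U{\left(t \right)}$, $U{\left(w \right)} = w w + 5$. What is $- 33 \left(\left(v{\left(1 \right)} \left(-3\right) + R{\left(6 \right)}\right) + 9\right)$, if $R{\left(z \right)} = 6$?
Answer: $-1089$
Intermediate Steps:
$U{\left(w \right)} = 5 + w^{2}$ ($U{\left(w \right)} = w^{2} + 5 = 5 + w^{2}$)
$v{\left(t \right)} = -5 - t^{2}$ ($v{\left(t \right)} = 0 - \left(5 + t^{2}\right) = -5 - t^{2}$)
$- 33 \left(\left(v{\left(1 \right)} \left(-3\right) + R{\left(6 \right)}\right) + 9\right) = - 33 \left(\left(\left(-5 - 1^{2}\right) \left(-3\right) + 6\right) + 9\right) = - 33 \left(\left(\left(-5 - 1\right) \left(-3\right) + 6\right) + 9\right) = - 33 \left(\left(\left(-6\right) \left(-3\right) + 6\right) + 9\right) = - 33 \left(\left(18 + 6\right) + 9\right) = - 33 \left(24 + 9\right) = \left(-33\right) 33 = -1089$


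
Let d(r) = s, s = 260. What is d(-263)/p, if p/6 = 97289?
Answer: 130/291867 ≈ 0.00044541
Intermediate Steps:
p = 583734 (p = 6*97289 = 583734)
d(r) = 260
d(-263)/p = 260/583734 = 260*(1/583734) = 130/291867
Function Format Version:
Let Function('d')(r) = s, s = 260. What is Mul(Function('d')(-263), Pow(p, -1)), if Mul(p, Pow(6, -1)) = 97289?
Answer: Rational(130, 291867) ≈ 0.00044541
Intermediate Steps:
p = 583734 (p = Mul(6, 97289) = 583734)
Function('d')(r) = 260
Mul(Function('d')(-263), Pow(p, -1)) = Mul(260, Pow(583734, -1)) = Mul(260, Rational(1, 583734)) = Rational(130, 291867)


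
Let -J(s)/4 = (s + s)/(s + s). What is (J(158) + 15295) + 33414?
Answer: 48705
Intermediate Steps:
J(s) = -4 (J(s) = -4*(s + s)/(s + s) = -4*2*s/(2*s) = -4*2*s*1/(2*s) = -4*1 = -4)
(J(158) + 15295) + 33414 = (-4 + 15295) + 33414 = 15291 + 33414 = 48705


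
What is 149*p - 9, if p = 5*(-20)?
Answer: -14909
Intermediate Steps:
p = -100
149*p - 9 = 149*(-100) - 9 = -14900 - 9 = -14909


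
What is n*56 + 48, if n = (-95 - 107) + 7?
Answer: -10872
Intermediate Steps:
n = -195 (n = -202 + 7 = -195)
n*56 + 48 = -195*56 + 48 = -10920 + 48 = -10872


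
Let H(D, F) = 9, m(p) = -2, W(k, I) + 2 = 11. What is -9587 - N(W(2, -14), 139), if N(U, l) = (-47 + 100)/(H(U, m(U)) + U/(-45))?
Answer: -422093/44 ≈ -9593.0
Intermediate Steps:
W(k, I) = 9 (W(k, I) = -2 + 11 = 9)
N(U, l) = 53/(9 - U/45) (N(U, l) = (-47 + 100)/(9 + U/(-45)) = 53/(9 + U*(-1/45)) = 53/(9 - U/45))
-9587 - N(W(2, -14), 139) = -9587 - (-2385)/(-405 + 9) = -9587 - (-2385)/(-396) = -9587 - (-2385)*(-1)/396 = -9587 - 1*265/44 = -9587 - 265/44 = -422093/44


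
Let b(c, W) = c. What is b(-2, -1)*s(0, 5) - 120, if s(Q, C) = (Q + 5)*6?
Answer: -180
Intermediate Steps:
s(Q, C) = 30 + 6*Q (s(Q, C) = (5 + Q)*6 = 30 + 6*Q)
b(-2, -1)*s(0, 5) - 120 = -2*(30 + 6*0) - 120 = -2*(30 + 0) - 120 = -2*30 - 120 = -60 - 120 = -180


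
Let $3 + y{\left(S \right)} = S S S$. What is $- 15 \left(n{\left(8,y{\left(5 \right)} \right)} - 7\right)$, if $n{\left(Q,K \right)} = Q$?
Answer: $-15$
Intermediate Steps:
$y{\left(S \right)} = -3 + S^{3}$ ($y{\left(S \right)} = -3 + S S S = -3 + S^{2} S = -3 + S^{3}$)
$- 15 \left(n{\left(8,y{\left(5 \right)} \right)} - 7\right) = - 15 \left(8 - 7\right) = \left(-15\right) 1 = -15$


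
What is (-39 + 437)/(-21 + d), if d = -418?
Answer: -398/439 ≈ -0.90661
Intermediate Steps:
(-39 + 437)/(-21 + d) = (-39 + 437)/(-21 - 418) = 398/(-439) = -1/439*398 = -398/439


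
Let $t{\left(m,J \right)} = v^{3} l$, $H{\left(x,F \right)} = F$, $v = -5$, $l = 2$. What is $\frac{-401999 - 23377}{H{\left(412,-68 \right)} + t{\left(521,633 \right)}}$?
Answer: $\frac{70896}{53} \approx 1337.7$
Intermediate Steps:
$t{\left(m,J \right)} = -250$ ($t{\left(m,J \right)} = \left(-5\right)^{3} \cdot 2 = \left(-125\right) 2 = -250$)
$\frac{-401999 - 23377}{H{\left(412,-68 \right)} + t{\left(521,633 \right)}} = \frac{-401999 - 23377}{-68 - 250} = - \frac{425376}{-318} = \left(-425376\right) \left(- \frac{1}{318}\right) = \frac{70896}{53}$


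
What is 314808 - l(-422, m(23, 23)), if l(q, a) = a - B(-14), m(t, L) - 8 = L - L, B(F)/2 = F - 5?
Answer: 314762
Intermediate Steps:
B(F) = -10 + 2*F (B(F) = 2*(F - 5) = 2*(-5 + F) = -10 + 2*F)
m(t, L) = 8 (m(t, L) = 8 + (L - L) = 8 + 0 = 8)
l(q, a) = 38 + a (l(q, a) = a - (-10 + 2*(-14)) = a - (-10 - 28) = a - 1*(-38) = a + 38 = 38 + a)
314808 - l(-422, m(23, 23)) = 314808 - (38 + 8) = 314808 - 1*46 = 314808 - 46 = 314762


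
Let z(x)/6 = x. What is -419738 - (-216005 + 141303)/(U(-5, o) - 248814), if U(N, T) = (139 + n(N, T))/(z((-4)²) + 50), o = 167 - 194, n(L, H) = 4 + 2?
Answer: -15247706891354/36326699 ≈ -4.1974e+5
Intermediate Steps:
n(L, H) = 6
z(x) = 6*x
o = -27
U(N, T) = 145/146 (U(N, T) = (139 + 6)/(6*(-4)² + 50) = 145/(6*16 + 50) = 145/(96 + 50) = 145/146)
-419738 - (-216005 + 141303)/(U(-5, o) - 248814) = -419738 - (-216005 + 141303)/(145/146 - 248814) = -419738 - (-74702)/(-36326699/146) = -419738 - (-74702)*(-146)/36326699 = -419738 - 1*10906492/36326699 = -419738 - 10906492/36326699 = -15247706891354/36326699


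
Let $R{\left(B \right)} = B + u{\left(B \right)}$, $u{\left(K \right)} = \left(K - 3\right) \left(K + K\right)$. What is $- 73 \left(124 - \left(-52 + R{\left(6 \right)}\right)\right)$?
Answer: $-9782$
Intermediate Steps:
$u{\left(K \right)} = 2 K \left(-3 + K\right)$ ($u{\left(K \right)} = \left(-3 + K\right) 2 K = 2 K \left(-3 + K\right)$)
$R{\left(B \right)} = B + 2 B \left(-3 + B\right)$
$- 73 \left(124 - \left(-52 + R{\left(6 \right)}\right)\right) = - 73 \left(124 + \left(\left(19 - -33\right) - 6 \left(-5 + 2 \cdot 6\right)\right)\right) = - 73 \left(124 + \left(\left(19 + 33\right) - 6 \left(-5 + 12\right)\right)\right) = - 73 \left(124 + \left(52 - 6 \cdot 7\right)\right) = - 73 \left(124 + \left(52 - 42\right)\right) = - 73 \left(124 + 10\right) = \left(-73\right) 134 = -9782$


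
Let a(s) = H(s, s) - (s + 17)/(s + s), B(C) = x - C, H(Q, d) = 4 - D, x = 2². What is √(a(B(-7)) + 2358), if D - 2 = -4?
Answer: √285890/11 ≈ 48.608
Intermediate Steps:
D = -2 (D = 2 - 4 = -2)
x = 4
H(Q, d) = 6 (H(Q, d) = 4 - 1*(-2) = 4 + 2 = 6)
B(C) = 4 - C
a(s) = 6 - (17 + s)/(2*s) (a(s) = 6 - (s + 17)/(s + s) = 6 - (17 + s)/(2*s))
√(a(B(-7)) + 2358) = √((-17 + 11*(4 - 1*(-7)))/(2*(4 - 1*(-7))) + 2358) = √((-17 + 11*(4 + 7))/(2*(4 + 7)) + 2358) = √((½)*(-17 + 11*11)/11 + 2358) = √((½)*(1/11)*(-17 + 121) + 2358) = √((½)*(1/11)*104 + 2358) = √(52/11 + 2358) = √(25990/11) = √285890/11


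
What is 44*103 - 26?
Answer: 4506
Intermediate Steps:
44*103 - 26 = 4532 - 26 = 4506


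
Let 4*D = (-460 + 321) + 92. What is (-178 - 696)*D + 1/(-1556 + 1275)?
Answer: 5771457/562 ≈ 10270.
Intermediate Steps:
D = -47/4 (D = ((-460 + 321) + 92)/4 = (-139 + 92)/4 = (1/4)*(-47) = -47/4 ≈ -11.750)
(-178 - 696)*D + 1/(-1556 + 1275) = (-178 - 696)*(-47/4) + 1/(-1556 + 1275) = -874*(-47/4) + 1/(-281) = 20539/2 - 1/281 = 5771457/562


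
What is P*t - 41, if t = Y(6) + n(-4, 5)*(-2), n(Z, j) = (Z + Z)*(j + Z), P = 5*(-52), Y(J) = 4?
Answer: -5241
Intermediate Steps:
P = -260
n(Z, j) = 2*Z*(Z + j) (n(Z, j) = (2*Z)*(Z + j) = 2*Z*(Z + j))
t = 20 (t = 4 + (2*(-4)*(-4 + 5))*(-2) = 4 + (2*(-4)*1)*(-2) = 4 - 8*(-2) = 4 + 16 = 20)
P*t - 41 = -260*20 - 41 = -5200 - 41 = -5241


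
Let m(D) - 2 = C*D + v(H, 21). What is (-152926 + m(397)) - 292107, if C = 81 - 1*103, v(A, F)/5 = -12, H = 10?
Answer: -453825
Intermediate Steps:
v(A, F) = -60 (v(A, F) = 5*(-12) = -60)
C = -22 (C = 81 - 103 = -22)
m(D) = -58 - 22*D (m(D) = 2 + (-22*D - 60) = 2 + (-60 - 22*D) = -58 - 22*D)
(-152926 + m(397)) - 292107 = (-152926 + (-58 - 22*397)) - 292107 = (-152926 + (-58 - 8734)) - 292107 = (-152926 - 8792) - 292107 = -161718 - 292107 = -453825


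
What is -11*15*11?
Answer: -1815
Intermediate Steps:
-11*15*11 = -165*11 = -1815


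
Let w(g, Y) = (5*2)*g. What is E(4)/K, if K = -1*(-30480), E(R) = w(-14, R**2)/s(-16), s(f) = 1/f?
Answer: 28/381 ≈ 0.073491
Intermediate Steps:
w(g, Y) = 10*g
E(R) = 2240 (E(R) = (10*(-14))/(1/(-16)) = -140/(-1/16) = -140*(-16) = 2240)
K = 30480
E(4)/K = 2240/30480 = 2240*(1/30480) = 28/381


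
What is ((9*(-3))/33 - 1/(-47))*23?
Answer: -9476/517 ≈ -18.329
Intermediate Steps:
((9*(-3))/33 - 1/(-47))*23 = (-27*1/33 - 1*(-1/47))*23 = (-9/11 + 1/47)*23 = -412/517*23 = -9476/517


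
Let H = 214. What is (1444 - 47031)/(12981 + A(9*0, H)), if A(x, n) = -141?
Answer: -45587/12840 ≈ -3.5504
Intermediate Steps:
(1444 - 47031)/(12981 + A(9*0, H)) = (1444 - 47031)/(12981 - 141) = -45587/12840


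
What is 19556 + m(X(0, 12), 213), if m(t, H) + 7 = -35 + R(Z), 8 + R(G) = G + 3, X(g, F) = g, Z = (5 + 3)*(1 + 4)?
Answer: 19549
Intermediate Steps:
Z = 40 (Z = 8*5 = 40)
R(G) = -5 + G (R(G) = -8 + (G + 3) = -8 + (3 + G) = -5 + G)
m(t, H) = -7 (m(t, H) = -7 + (-35 + (-5 + 40)) = -7 + (-35 + 35) = -7 + 0 = -7)
19556 + m(X(0, 12), 213) = 19556 - 7 = 19549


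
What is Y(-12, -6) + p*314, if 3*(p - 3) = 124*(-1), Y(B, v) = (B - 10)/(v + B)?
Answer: -108319/9 ≈ -12035.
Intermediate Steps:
Y(B, v) = (-10 + B)/(B + v)
p = -115/3 (p = 3 + (124*(-1))/3 = 3 + (⅓)*(-124) = 3 - 124/3 = -115/3 ≈ -38.333)
Y(-12, -6) + p*314 = (-10 - 12)/(-12 - 6) - 115/3*314 = -22/(-18) - 36110/3 = -1/18*(-22) - 36110/3 = 11/9 - 36110/3 = -108319/9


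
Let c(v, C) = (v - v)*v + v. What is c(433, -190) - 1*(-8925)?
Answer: 9358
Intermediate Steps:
c(v, C) = v (c(v, C) = 0*v + v = 0 + v = v)
c(433, -190) - 1*(-8925) = 433 - 1*(-8925) = 433 + 8925 = 9358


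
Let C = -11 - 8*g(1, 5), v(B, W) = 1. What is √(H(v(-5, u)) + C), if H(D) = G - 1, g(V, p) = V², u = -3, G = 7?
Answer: I*√13 ≈ 3.6056*I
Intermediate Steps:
H(D) = 6 (H(D) = 7 - 1 = 6)
C = -19 (C = -11 - 8*1² = -11 - 8*1 = -11 - 8 = -19)
√(H(v(-5, u)) + C) = √(6 - 19) = √(-13) = I*√13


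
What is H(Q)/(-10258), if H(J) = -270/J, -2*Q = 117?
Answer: -30/66677 ≈ -0.00044993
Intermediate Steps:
Q = -117/2 (Q = -1/2*117 = -117/2 ≈ -58.500)
H(Q)/(-10258) = -270/(-117/2)/(-10258) = -270*(-2/117)*(-1/10258) = (60/13)*(-1/10258) = -30/66677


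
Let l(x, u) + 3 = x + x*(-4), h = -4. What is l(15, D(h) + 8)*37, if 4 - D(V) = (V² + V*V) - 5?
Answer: -1776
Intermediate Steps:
D(V) = 9 - 2*V² (D(V) = 4 - ((V² + V*V) - 5) = 4 - ((V² + V²) - 5) = 4 - (2*V² - 5) = 4 - (-5 + 2*V²) = 4 + (5 - 2*V²) = 9 - 2*V²)
l(x, u) = -3 - 3*x (l(x, u) = -3 + (x + x*(-4)) = -3 + (x - 4*x) = -3 - 3*x)
l(15, D(h) + 8)*37 = (-3 - 3*15)*37 = (-3 - 45)*37 = -48*37 = -1776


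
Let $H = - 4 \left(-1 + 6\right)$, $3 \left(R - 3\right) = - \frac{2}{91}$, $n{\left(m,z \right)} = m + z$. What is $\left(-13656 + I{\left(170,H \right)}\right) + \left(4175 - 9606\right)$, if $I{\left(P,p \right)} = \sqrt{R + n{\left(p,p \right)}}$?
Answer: $-19087 + \frac{i \sqrt{2758119}}{273} \approx -19087.0 + 6.0834 i$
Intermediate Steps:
$R = \frac{817}{273}$ ($R = 3 + \frac{\left(-2\right) \frac{1}{91}}{3} = 3 + \frac{1}{3} \left(- \frac{2}{91}\right) = 3 - \frac{2}{273} = \frac{817}{273} \approx 2.9927$)
$H = -20$ ($H = \left(-4\right) 5 = -20$)
$I{\left(P,p \right)} = \sqrt{\frac{817}{273} + 2 p}$ ($I{\left(P,p \right)} = \sqrt{\frac{817}{273} + \left(p + p\right)} = \sqrt{\frac{817}{273} + 2 p}$)
$\left(-13656 + I{\left(170,H \right)}\right) + \left(4175 - 9606\right) = \left(-13656 + \frac{\sqrt{223041 + 149058 \left(-20\right)}}{273}\right) + \left(4175 - 9606\right) = \left(-13656 + \frac{\sqrt{223041 - 2981160}}{273}\right) + \left(4175 - 9606\right) = \left(-13656 + \frac{\sqrt{-2758119}}{273}\right) - 5431 = \left(-13656 + \frac{i \sqrt{2758119}}{273}\right) - 5431 = -19087 + \frac{i \sqrt{2758119}}{273}$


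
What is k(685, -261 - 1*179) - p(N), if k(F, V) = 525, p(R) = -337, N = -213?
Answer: 862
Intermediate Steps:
k(685, -261 - 1*179) - p(N) = 525 - 1*(-337) = 525 + 337 = 862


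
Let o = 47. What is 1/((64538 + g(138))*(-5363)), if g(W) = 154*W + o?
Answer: -1/460343831 ≈ -2.1723e-9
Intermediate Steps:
g(W) = 47 + 154*W (g(W) = 154*W + 47 = 47 + 154*W)
1/((64538 + g(138))*(-5363)) = 1/((64538 + (47 + 154*138))*(-5363)) = -1/5363/(64538 + (47 + 21252)) = -1/5363/(64538 + 21299) = -1/5363/85837 = (1/85837)*(-1/5363) = -1/460343831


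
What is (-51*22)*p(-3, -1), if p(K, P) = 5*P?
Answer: 5610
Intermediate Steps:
(-51*22)*p(-3, -1) = (-51*22)*(5*(-1)) = -1122*(-5) = 5610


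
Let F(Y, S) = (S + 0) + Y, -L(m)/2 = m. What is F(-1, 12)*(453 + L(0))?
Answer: 4983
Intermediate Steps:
L(m) = -2*m
F(Y, S) = S + Y
F(-1, 12)*(453 + L(0)) = (12 - 1)*(453 - 2*0) = 11*(453 + 0) = 11*453 = 4983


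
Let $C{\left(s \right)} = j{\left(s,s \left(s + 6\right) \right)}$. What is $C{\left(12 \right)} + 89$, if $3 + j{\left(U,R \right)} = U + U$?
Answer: $110$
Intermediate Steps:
$j{\left(U,R \right)} = -3 + 2 U$ ($j{\left(U,R \right)} = -3 + \left(U + U\right) = -3 + 2 U$)
$C{\left(s \right)} = -3 + 2 s$
$C{\left(12 \right)} + 89 = \left(-3 + 2 \cdot 12\right) + 89 = \left(-3 + 24\right) + 89 = 21 + 89 = 110$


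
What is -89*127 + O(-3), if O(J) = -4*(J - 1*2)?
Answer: -11283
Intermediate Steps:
O(J) = 8 - 4*J (O(J) = -4*(J - 2) = -4*(-2 + J) = 8 - 4*J)
-89*127 + O(-3) = -89*127 + (8 - 4*(-3)) = -11303 + (8 + 12) = -11303 + 20 = -11283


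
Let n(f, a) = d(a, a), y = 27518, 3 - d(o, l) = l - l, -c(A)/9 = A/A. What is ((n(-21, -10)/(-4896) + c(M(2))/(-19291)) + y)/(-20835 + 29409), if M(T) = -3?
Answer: 866346767813/269934487488 ≈ 3.2095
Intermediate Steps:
c(A) = -9 (c(A) = -9*A/A = -9*1 = -9)
d(o, l) = 3 (d(o, l) = 3 - (l - l) = 3 - 1*0 = 3 + 0 = 3)
n(f, a) = 3
((n(-21, -10)/(-4896) + c(M(2))/(-19291)) + y)/(-20835 + 29409) = ((3/(-4896) - 9/(-19291)) + 27518)/(-20835 + 29409) = ((3*(-1/4896) - 9*(-1/19291)) + 27518)/8574 = ((-1/1632 + 9/19291) + 27518)*(1/8574) = (-4603/31482912 + 27518)*(1/8574) = (866346767813/31482912)*(1/8574) = 866346767813/269934487488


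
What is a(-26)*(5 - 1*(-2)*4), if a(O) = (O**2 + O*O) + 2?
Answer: 17602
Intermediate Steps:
a(O) = 2 + 2*O**2 (a(O) = (O**2 + O**2) + 2 = 2*O**2 + 2 = 2 + 2*O**2)
a(-26)*(5 - 1*(-2)*4) = (2 + 2*(-26)**2)*(5 - 1*(-2)*4) = (2 + 2*676)*(5 + 2*4) = (2 + 1352)*(5 + 8) = 1354*13 = 17602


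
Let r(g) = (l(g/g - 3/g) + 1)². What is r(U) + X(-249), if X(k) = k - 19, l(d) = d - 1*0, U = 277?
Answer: -20259771/76729 ≈ -264.04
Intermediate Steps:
l(d) = d (l(d) = d + 0 = d)
r(g) = (2 - 3/g)² (r(g) = ((g/g - 3/g) + 1)² = ((1 - 3/g) + 1)² = (2 - 3/g)²)
X(k) = -19 + k
r(U) + X(-249) = (-3 + 2*277)²/277² + (-19 - 249) = (-3 + 554)²/76729 - 268 = (1/76729)*551² - 268 = (1/76729)*303601 - 268 = 303601/76729 - 268 = -20259771/76729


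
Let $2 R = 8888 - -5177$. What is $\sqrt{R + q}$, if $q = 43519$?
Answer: $\frac{\sqrt{202206}}{2} \approx 224.84$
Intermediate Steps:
$R = \frac{14065}{2}$ ($R = \frac{8888 - -5177}{2} = \frac{8888 + 5177}{2} = \frac{1}{2} \cdot 14065 = \frac{14065}{2} \approx 7032.5$)
$\sqrt{R + q} = \sqrt{\frac{14065}{2} + 43519} = \sqrt{\frac{101103}{2}} = \frac{\sqrt{202206}}{2}$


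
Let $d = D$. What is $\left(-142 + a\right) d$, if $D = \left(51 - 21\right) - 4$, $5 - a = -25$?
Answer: $-2912$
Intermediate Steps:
$a = 30$ ($a = 5 - -25 = 5 + 25 = 30$)
$D = 26$ ($D = 30 - 4 = 26$)
$d = 26$
$\left(-142 + a\right) d = \left(-142 + 30\right) 26 = \left(-112\right) 26 = -2912$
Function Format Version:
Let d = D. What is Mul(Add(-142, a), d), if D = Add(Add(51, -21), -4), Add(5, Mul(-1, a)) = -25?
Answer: -2912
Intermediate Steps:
a = 30 (a = Add(5, Mul(-1, -25)) = Add(5, 25) = 30)
D = 26 (D = Add(30, -4) = 26)
d = 26
Mul(Add(-142, a), d) = Mul(Add(-142, 30), 26) = Mul(-112, 26) = -2912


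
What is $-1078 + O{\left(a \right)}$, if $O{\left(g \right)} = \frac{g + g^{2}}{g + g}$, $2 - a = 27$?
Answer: $-1090$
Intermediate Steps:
$a = -25$ ($a = 2 - 27 = -25$)
$O{\left(g \right)} = \frac{g + g^{2}}{2 g}$
$-1078 + O{\left(a \right)} = -1078 + \left(\frac{1}{2} + \frac{1}{2} \left(-25\right)\right) = -1078 + \left(\frac{1}{2} - \frac{25}{2}\right) = -1078 - 12 = -1090$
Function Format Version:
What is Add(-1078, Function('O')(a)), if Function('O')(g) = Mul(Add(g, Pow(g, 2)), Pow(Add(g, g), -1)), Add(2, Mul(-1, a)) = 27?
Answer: -1090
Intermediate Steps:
a = -25 (a = Add(2, Mul(-1, 27)) = Add(2, -27) = -25)
Function('O')(g) = Mul(Rational(1, 2), Pow(g, -1), Add(g, Pow(g, 2))) (Function('O')(g) = Mul(Add(g, Pow(g, 2)), Pow(Mul(2, g), -1)) = Mul(Add(g, Pow(g, 2)), Mul(Rational(1, 2), Pow(g, -1))) = Mul(Rational(1, 2), Pow(g, -1), Add(g, Pow(g, 2))))
Add(-1078, Function('O')(a)) = Add(-1078, Add(Rational(1, 2), Mul(Rational(1, 2), -25))) = Add(-1078, Add(Rational(1, 2), Rational(-25, 2))) = Add(-1078, -12) = -1090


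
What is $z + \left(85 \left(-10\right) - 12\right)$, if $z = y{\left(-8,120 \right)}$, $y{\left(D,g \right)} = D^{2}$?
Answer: $-798$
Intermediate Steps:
$z = 64$ ($z = \left(-8\right)^{2} = 64$)
$z + \left(85 \left(-10\right) - 12\right) = 64 + \left(85 \left(-10\right) - 12\right) = 64 - 862 = -798$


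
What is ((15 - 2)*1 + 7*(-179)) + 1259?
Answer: 19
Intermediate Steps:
((15 - 2)*1 + 7*(-179)) + 1259 = (13*1 - 1253) + 1259 = (13 - 1253) + 1259 = -1240 + 1259 = 19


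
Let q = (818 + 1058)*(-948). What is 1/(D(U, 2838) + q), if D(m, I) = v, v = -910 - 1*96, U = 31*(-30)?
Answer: -1/1779454 ≈ -5.6197e-7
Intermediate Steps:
U = -930
q = -1778448 (q = 1876*(-948) = -1778448)
v = -1006 (v = -910 - 96 = -1006)
D(m, I) = -1006
1/(D(U, 2838) + q) = 1/(-1006 - 1778448) = 1/(-1779454) = -1/1779454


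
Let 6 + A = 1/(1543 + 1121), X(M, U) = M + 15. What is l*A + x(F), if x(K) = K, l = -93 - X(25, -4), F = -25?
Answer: 2059139/2664 ≈ 772.95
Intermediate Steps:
X(M, U) = 15 + M
A = -15983/2664 (A = -6 + 1/(1543 + 1121) = -6 + 1/2664 = -15983/2664 ≈ -5.9996)
l = -133 (l = -93 - (15 + 25) = -93 - 1*40 = -93 - 40 = -133)
l*A + x(F) = -133*(-15983/2664) - 25 = 2125739/2664 - 25 = 2059139/2664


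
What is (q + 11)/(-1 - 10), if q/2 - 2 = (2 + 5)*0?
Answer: -15/11 ≈ -1.3636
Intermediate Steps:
q = 4 (q = 4 + 2*((2 + 5)*0) = 4 + 2*(7*0) = 4 + 2*0 = 4 + 0 = 4)
(q + 11)/(-1 - 10) = (4 + 11)/(-1 - 10) = 15/(-11) = 15*(-1/11) = -15/11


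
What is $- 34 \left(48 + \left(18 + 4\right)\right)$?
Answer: $-2380$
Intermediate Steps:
$- 34 \left(48 + \left(18 + 4\right)\right) = - 34 \left(48 + 22\right) = \left(-34\right) 70 = -2380$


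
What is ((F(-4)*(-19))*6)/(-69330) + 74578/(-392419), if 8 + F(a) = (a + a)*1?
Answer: -981044166/4534401545 ≈ -0.21636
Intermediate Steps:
F(a) = -8 + 2*a (F(a) = -8 + (a + a)*1 = -8 + (2*a)*1 = -8 + 2*a)
((F(-4)*(-19))*6)/(-69330) + 74578/(-392419) = (((-8 + 2*(-4))*(-19))*6)/(-69330) + 74578/(-392419) = (((-8 - 8)*(-19))*6)*(-1/69330) + 74578*(-1/392419) = (-16*(-19)*6)*(-1/69330) - 74578/392419 = (304*6)*(-1/69330) - 74578/392419 = 1824*(-1/69330) - 74578/392419 = -304/11555 - 74578/392419 = -981044166/4534401545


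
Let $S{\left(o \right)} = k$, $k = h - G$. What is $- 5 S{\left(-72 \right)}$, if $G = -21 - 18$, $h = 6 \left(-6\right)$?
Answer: $-15$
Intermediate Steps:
$h = -36$
$G = -39$ ($G = -21 - 18 = -39$)
$k = 3$ ($k = -36 - -39 = -36 + 39 = 3$)
$S{\left(o \right)} = 3$
$- 5 S{\left(-72 \right)} = \left(-5\right) 3 = -15$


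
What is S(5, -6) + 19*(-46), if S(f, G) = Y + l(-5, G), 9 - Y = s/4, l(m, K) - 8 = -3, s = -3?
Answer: -3437/4 ≈ -859.25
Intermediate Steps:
l(m, K) = 5 (l(m, K) = 8 - 3 = 5)
Y = 39/4 (Y = 9 - (-3)/4 = 9 - 1*(-3/4) = 9 + 3/4 = 39/4 ≈ 9.7500)
S(f, G) = 59/4 (S(f, G) = 39/4 + 5 = 59/4)
S(5, -6) + 19*(-46) = 59/4 + 19*(-46) = 59/4 - 874 = -3437/4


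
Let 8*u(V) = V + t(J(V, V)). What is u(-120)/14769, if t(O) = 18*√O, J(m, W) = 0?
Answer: -5/4923 ≈ -0.0010156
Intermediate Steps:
u(V) = V/8 (u(V) = (V + 18*√0)/8 = (V + 18*0)/8 = (V + 0)/8 = V/8)
u(-120)/14769 = ((⅛)*(-120))/14769 = -15*1/14769 = -5/4923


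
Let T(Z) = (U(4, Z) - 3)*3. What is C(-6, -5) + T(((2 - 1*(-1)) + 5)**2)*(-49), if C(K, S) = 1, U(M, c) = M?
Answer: -146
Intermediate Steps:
T(Z) = 3 (T(Z) = (4 - 3)*3 = 1*3 = 3)
C(-6, -5) + T(((2 - 1*(-1)) + 5)**2)*(-49) = 1 + 3*(-49) = 1 - 147 = -146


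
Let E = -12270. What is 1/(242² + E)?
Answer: 1/46294 ≈ 2.1601e-5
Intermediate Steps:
1/(242² + E) = 1/(242² - 12270) = 1/(58564 - 12270) = 1/46294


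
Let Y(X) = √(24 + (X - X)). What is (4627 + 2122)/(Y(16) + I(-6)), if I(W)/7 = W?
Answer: -47243/290 - 6749*√6/870 ≈ -181.91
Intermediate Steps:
I(W) = 7*W
Y(X) = 2*√6 (Y(X) = √(24 + 0) = √24 = 2*√6)
(4627 + 2122)/(Y(16) + I(-6)) = (4627 + 2122)/(2*√6 + 7*(-6)) = 6749/(2*√6 - 42) = 6749/(-42 + 2*√6)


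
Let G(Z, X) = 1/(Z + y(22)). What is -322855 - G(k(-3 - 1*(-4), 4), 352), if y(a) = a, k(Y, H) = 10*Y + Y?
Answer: -10654216/33 ≈ -3.2286e+5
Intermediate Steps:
k(Y, H) = 11*Y
G(Z, X) = 1/(22 + Z) (G(Z, X) = 1/(Z + 22) = 1/(22 + Z))
-322855 - G(k(-3 - 1*(-4), 4), 352) = -322855 - 1/(22 + 11*(-3 - 1*(-4))) = -322855 - 1/(22 + 11*(-3 + 4)) = -322855 - 1/(22 + 11*1) = -322855 - 1/(22 + 11) = -322855 - 1/33 = -10654216/33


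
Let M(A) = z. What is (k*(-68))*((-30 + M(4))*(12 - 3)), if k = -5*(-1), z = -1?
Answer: 94860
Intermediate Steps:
M(A) = -1
k = 5
(k*(-68))*((-30 + M(4))*(12 - 3)) = (5*(-68))*((-30 - 1)*(12 - 3)) = -(-10540)*9 = -340*(-279) = 94860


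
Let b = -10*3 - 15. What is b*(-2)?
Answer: 90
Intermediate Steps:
b = -45 (b = -30 - 15 = -45)
b*(-2) = -45*(-2) = 90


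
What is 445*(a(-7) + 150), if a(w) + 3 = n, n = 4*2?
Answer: 68975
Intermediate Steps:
n = 8
a(w) = 5 (a(w) = -3 + 8 = 5)
445*(a(-7) + 150) = 445*(5 + 150) = 445*155 = 68975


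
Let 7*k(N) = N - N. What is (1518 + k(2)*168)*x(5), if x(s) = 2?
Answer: 3036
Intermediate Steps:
k(N) = 0 (k(N) = (N - N)/7 = (1/7)*0 = 0)
(1518 + k(2)*168)*x(5) = (1518 + 0*168)*2 = (1518 + 0)*2 = 1518*2 = 3036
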